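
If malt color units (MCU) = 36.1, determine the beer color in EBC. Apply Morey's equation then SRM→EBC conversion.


SRM = 1.4922·MCU^0.6859;  EBC = SRM·1.97
SRM = 1.4922·36.1^0.6859 = 17.4631
EBC = 17.4631·1.97

34.4023 EBC


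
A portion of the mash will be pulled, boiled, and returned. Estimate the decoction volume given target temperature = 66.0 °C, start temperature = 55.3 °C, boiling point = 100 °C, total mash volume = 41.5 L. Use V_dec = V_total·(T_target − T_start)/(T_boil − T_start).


V_dec = 41.5·(66.0 − 55.3)/(100 − 55.3)

9.9340 L


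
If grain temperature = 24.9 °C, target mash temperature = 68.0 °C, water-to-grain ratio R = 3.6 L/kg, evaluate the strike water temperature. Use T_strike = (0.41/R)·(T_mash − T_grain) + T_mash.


T_strike = (0.41/3.6)·(68.0 − 24.9) + 68.0

72.9086 °C


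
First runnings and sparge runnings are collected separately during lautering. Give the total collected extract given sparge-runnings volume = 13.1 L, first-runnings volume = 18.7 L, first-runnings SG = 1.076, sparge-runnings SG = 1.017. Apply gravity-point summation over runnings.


total = Σ (SG_i − 1)·1000·V_i
first = (1.076 − 1)·1000·18.7 = 1421.2000
sparge = (1.017 − 1)·1000·13.1 = 222.7000
total = 1421.2000 + 222.7000

1643.9000 gravity·L


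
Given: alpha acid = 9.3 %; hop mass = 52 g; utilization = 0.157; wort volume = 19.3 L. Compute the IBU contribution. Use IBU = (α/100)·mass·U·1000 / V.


IBU = (9.3/100)·52·0.157·1000 / 19.3

39.3395 IBU


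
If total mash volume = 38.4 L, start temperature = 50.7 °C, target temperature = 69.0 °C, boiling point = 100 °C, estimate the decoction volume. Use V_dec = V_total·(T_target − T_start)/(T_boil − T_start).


V_dec = 38.4·(69.0 − 50.7)/(100 − 50.7)

14.2540 L


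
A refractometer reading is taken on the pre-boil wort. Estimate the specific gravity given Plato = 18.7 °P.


SG = 259/(259 − P)
SG = 259/(259 − 18.7)

1.0778


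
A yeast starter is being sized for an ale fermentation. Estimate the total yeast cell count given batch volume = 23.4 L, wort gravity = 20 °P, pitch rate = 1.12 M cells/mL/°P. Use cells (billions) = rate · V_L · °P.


cells = 1.12 · 23.4 · 20

524.1600 billion cells


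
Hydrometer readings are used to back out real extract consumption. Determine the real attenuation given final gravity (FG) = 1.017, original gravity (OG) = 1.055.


AA = (OG−FG)/(OG−1)·100;  RA = AA·0.8192
AA = (1.055 − 1.017)/(1.055 − 1)·100 = 69.0909
RA = 69.0909·0.8192

56.5993 %


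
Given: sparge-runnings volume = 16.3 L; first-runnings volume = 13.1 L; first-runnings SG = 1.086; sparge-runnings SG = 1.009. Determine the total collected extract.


total = Σ (SG_i − 1)·1000·V_i
first = (1.086 − 1)·1000·13.1 = 1126.6000
sparge = (1.009 − 1)·1000·16.3 = 146.7000
total = 1126.6000 + 146.7000

1273.3000 gravity·L


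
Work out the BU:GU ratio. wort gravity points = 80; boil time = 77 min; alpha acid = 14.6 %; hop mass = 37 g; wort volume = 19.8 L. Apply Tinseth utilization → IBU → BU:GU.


U = 1.65·0.000125^(GP/1000)·(1−e^(−0.04t))/4.15;  IBU = (α/100)·m·U·1000/V;  BU:GU = IBU/GP
U = 1.65·0.000125^(80/1000)·(1−e^(−0.04·77))/4.15 = 0.1848
IBU = (14.6/100)·37·0.1848·1000/19.8 = 50.4249
BU:GU = 50.4249/80

0.6303


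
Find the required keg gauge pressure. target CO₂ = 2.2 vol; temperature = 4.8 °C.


psi = vols/(0.01821 + 0.09011·e^(−0.04·T)) − 14.695
psi = 2.2/(0.01821 + 0.09011·e^(−0.04·4.8)) − 14.695

9.0686 psi


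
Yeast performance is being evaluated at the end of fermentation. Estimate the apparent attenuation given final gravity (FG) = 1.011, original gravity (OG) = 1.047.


AA = (OG − FG)/(OG − 1) · 100
AA = (1.047 − 1.011)/(1.047 − 1) · 100

76.5957 %


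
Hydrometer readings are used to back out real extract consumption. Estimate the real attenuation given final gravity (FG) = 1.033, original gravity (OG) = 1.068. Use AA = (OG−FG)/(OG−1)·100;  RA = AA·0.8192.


AA = (1.068 − 1.033)/(1.068 − 1)·100 = 51.4706
RA = 51.4706·0.8192

42.1647 %


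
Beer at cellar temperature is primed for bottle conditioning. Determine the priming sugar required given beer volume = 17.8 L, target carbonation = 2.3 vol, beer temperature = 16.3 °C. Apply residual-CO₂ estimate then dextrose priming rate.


residual = 14.695·(0.01821 + 0.09011·e^(−0.04·T));  sugar = (target − residual)·4.0·V
residual = 14.695·(0.01821 + 0.09011·e^(−0.04·16.3)) = 0.9575
sugar = (2.3 − 0.9575)·4.0·17.8

95.5867 g


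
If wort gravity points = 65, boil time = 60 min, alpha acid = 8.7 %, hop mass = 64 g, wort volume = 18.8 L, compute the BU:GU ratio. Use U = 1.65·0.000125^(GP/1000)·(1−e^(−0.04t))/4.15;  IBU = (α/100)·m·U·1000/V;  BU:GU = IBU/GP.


U = 1.65·0.000125^(65/1000)·(1−e^(−0.04·60))/4.15 = 0.2016
IBU = (8.7/100)·64·0.2016·1000/18.8 = 59.7001
BU:GU = 59.7001/65

0.9185


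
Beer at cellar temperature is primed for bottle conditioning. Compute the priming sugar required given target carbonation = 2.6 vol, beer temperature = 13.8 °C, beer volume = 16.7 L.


residual = 14.695·(0.01821 + 0.09011·e^(−0.04·T));  sugar = (target − residual)·4.0·V
residual = 14.695·(0.01821 + 0.09011·e^(−0.04·13.8)) = 1.0300
sugar = (2.6 − 1.0300)·4.0·16.7

104.8729 g


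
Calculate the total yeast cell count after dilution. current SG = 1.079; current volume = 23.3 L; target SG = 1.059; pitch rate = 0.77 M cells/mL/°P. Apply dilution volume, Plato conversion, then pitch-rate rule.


V_w = V·((SG_c−1)/(SG_t−1)−1);  °P = 259 − 259/SG_t;  cells = rate·(V+V_w)·°P
V_w = 23.3·((1.079−1)/(1.059−1)−1) = 7.8983
V_final = 23.3 + 7.8983 = 31.1983
°P = 259 − 259/1.059 = 14.4297
cells = 0.77·31.1983·14.4297

346.6391 billion cells


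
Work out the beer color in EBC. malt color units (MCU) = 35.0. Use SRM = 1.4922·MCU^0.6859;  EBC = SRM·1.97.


SRM = 1.4922·35.0^0.6859 = 17.0963
EBC = 17.0963·1.97

33.6798 EBC


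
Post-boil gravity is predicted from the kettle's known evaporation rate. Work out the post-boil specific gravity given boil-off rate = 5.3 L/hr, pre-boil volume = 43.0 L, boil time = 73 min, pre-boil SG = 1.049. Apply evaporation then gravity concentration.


V_post = V_pre − rate·(t/60);  SG_post = 1 + (SG_pre−1)·V_pre/V_post
V_post = 43.0 − 5.3·(73/60) = 36.5517
SG_post = 1 + (1.049 − 1)·43.0/36.5517

1.0576


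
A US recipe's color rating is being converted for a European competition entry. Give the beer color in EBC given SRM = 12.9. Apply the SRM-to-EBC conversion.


EBC = SRM · 1.97
EBC = 12.9 · 1.97

25.4130 EBC


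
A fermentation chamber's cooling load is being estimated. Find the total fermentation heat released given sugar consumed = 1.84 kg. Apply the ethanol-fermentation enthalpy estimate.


Q = m_sugar · 590 kJ/kg
Q = 1.84 · 590

1085.6000 kJ


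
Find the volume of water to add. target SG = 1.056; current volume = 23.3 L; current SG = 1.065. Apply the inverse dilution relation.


V_water = V·((SG_curr − 1)/(SG_target − 1) − 1)
V_water = 23.3·((1.065 − 1)/(1.056 − 1) − 1)

3.7446 L


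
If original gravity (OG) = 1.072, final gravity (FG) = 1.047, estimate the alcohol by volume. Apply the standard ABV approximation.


ABV = (OG − FG) · 131.25
ABV = (1.072 − 1.047) · 131.25

3.2813 % ABV


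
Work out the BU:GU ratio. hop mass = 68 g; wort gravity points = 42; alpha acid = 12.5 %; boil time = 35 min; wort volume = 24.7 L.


U = 1.65·0.000125^(GP/1000)·(1−e^(−0.04t))/4.15;  IBU = (α/100)·m·U·1000/V;  BU:GU = IBU/GP
U = 1.65·0.000125^(42/1000)·(1−e^(−0.04·35))/4.15 = 0.2054
IBU = (12.5/100)·68·0.2054·1000/24.7 = 70.6733
BU:GU = 70.6733/42

1.6827


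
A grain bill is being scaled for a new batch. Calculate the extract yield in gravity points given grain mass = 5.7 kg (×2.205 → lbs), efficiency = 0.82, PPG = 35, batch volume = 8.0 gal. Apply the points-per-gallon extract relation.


points = lbs × PPG × eff / vol
lbs = 5.7 × 2.205 = 12.5685
points = 12.5685 × 35 × 0.82 / 8.0

45.0895 points


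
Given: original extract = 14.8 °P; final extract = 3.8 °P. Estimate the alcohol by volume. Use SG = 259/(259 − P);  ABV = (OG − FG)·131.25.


OG = 259/(259 − 14.8) = 1.0606
FG = 259/(259 − 3.8) = 1.0149
ABV = (1.0606 − 1.0149)·131.25

6.0002 % ABV


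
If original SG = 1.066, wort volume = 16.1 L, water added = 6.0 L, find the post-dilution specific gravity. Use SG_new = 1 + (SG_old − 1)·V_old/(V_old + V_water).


pts = (1.066 − 1)·1000·16.1/(16.1 + 6.0) = 48.0814
SG_new = 1 + 48.0814/1000

1.0481


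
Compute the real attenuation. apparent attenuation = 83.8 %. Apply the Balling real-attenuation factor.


RA = AA · 0.8192
RA = 83.8 · 0.8192

68.6490 %


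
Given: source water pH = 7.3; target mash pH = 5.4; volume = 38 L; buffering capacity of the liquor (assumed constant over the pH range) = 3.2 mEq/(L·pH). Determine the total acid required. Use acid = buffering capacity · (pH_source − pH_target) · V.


acid = 3.2 · (7.3 − 5.4) · 38

231.0400 mEq


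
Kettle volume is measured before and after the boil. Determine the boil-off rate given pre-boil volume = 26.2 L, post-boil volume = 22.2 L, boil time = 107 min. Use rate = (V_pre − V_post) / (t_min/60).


rate = (26.2 − 22.2) / (107/60)

2.2430 L/hr


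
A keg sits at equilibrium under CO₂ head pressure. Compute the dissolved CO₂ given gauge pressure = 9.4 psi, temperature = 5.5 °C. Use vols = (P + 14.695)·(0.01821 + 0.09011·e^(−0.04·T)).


vols = (9.4 + 14.695)·(0.01821 + 0.09011·e^(−0.04·5.5))

2.1812 volumes


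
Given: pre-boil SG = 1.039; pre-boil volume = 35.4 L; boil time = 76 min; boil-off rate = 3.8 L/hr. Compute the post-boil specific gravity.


V_post = V_pre − rate·(t/60);  SG_post = 1 + (SG_pre−1)·V_pre/V_post
V_post = 35.4 − 3.8·(76/60) = 30.5867
SG_post = 1 + (1.039 − 1)·35.4/30.5867

1.0451


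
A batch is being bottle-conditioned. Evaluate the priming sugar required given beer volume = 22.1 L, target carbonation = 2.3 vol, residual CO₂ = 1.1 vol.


sugar = (target − residual)·4.0·V
sugar = (2.3 − 1.1)·4.0·22.1

106.0800 g


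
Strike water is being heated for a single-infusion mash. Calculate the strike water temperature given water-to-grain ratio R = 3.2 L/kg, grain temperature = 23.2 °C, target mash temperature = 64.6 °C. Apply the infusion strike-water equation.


T_strike = (0.41/R)·(T_mash − T_grain) + T_mash
T_strike = (0.41/3.2)·(64.6 − 23.2) + 64.6

69.9044 °C


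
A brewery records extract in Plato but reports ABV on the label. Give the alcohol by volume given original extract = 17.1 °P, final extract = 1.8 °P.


SG = 259/(259 − P);  ABV = (OG − FG)·131.25
OG = 259/(259 − 17.1) = 1.0707
FG = 259/(259 − 1.8) = 1.0070
ABV = (1.0707 − 1.0070)·131.25

8.3596 % ABV


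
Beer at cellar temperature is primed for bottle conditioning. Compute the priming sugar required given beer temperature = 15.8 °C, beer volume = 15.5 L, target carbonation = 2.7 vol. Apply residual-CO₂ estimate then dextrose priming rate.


residual = 14.695·(0.01821 + 0.09011·e^(−0.04·T));  sugar = (target − residual)·4.0·V
residual = 14.695·(0.01821 + 0.09011·e^(−0.04·15.8)) = 0.9714
sugar = (2.7 − 0.9714)·4.0·15.5

107.1715 g


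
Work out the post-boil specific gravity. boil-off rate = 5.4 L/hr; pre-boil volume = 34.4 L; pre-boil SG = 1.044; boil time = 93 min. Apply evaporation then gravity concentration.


V_post = V_pre − rate·(t/60);  SG_post = 1 + (SG_pre−1)·V_pre/V_post
V_post = 34.4 − 5.4·(93/60) = 26.0300
SG_post = 1 + (1.044 − 1)·34.4/26.0300

1.0581


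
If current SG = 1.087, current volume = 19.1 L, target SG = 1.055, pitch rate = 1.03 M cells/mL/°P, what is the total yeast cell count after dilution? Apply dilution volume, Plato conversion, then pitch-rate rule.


V_w = V·((SG_c−1)/(SG_t−1)−1);  °P = 259 − 259/SG_t;  cells = rate·(V+V_w)·°P
V_w = 19.1·((1.087−1)/(1.055−1)−1) = 11.1127
V_final = 19.1 + 11.1127 = 30.2127
°P = 259 − 259/1.055 = 13.5024
cells = 1.03·30.2127·13.5024

420.1817 billion cells


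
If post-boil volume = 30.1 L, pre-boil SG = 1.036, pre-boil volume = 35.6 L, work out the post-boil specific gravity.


SG_post = 1 + (SG_pre − 1)·V_pre/V_post
pts_pre = (1.036 − 1)·1000 = 36.0000
pts_post = 36.0000·35.6/30.1 = 42.5781
SG_post = 1 + 42.5781/1000

1.0426


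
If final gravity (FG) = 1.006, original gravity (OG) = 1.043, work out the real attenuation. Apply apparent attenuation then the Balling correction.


AA = (OG−FG)/(OG−1)·100;  RA = AA·0.8192
AA = (1.043 − 1.006)/(1.043 − 1)·100 = 86.0465
RA = 86.0465·0.8192

70.4893 %


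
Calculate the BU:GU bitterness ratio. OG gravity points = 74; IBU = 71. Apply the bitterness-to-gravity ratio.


BU:GU = IBU / OG_points
BU:GU = 71 / 74

0.9595


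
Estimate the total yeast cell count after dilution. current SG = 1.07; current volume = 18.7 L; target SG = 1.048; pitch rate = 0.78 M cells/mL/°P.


V_w = V·((SG_c−1)/(SG_t−1)−1);  °P = 259 − 259/SG_t;  cells = rate·(V+V_w)·°P
V_w = 18.7·((1.07−1)/(1.048−1)−1) = 8.5708
V_final = 18.7 + 8.5708 = 27.2708
°P = 259 − 259/1.048 = 11.8626
cells = 0.78·27.2708·11.8626

252.3322 billion cells


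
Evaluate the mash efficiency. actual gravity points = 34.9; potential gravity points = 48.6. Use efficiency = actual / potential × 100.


efficiency = 34.9 / 48.6 × 100

71.8107 %


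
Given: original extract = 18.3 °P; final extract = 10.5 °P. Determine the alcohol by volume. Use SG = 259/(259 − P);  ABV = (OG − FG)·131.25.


OG = 259/(259 − 18.3) = 1.0760
FG = 259/(259 − 10.5) = 1.0423
ABV = (1.0760 − 1.0423)·131.25

4.4329 % ABV


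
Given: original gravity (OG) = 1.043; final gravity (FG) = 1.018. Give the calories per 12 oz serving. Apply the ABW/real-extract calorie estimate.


ABW = (OG−FG)·131.25·0.79/FG;  °P = 259 − 259/SG (for OG→OE and FG→AE);  RE = 0.1808·OE + 0.8192·AE;  Cal = (6.9·ABW + 4·(RE−0.1))·FG·3.55
ABW = (1.043 − 1.018)·131.25·0.79/1.018 = 2.5464
OE = 259 − 259/1.043 = 10.6779 °P
AE = 259 − 259/1.018 = 4.5796 °P
RE = 0.1808·10.6779 + 0.8192·4.5796 = 5.6821 °P
Cal = (6.9·2.5464 + 4·(5.6821−0.1))·1.018·3.55

144.1888 kcal


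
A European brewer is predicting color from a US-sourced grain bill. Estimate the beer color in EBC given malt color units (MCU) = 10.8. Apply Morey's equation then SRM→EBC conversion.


SRM = 1.4922·MCU^0.6859;  EBC = SRM·1.97
SRM = 1.4922·10.8^0.6859 = 7.6322
EBC = 7.6322·1.97

15.0355 EBC


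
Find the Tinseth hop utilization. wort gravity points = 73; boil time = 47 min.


U = 1.65·0.000125^(GP/1000) · (1 − e^(−0.04·t))/4.15
bigness = 1.65·0.000125^(73/1000) = 0.8562
boil_factor = (1 − e^(−0.04·47))/4.15 = 0.2042
U = 0.8562 · 0.2042

0.1748


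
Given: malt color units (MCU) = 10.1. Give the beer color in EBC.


SRM = 1.4922·MCU^0.6859;  EBC = SRM·1.97
SRM = 1.4922·10.1^0.6859 = 7.2894
EBC = 7.2894·1.97

14.3601 EBC


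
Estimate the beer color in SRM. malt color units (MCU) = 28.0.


SRM = 1.4922 · MCU^0.6859
SRM = 1.4922 · 28.0^0.6859

14.6701 SRM


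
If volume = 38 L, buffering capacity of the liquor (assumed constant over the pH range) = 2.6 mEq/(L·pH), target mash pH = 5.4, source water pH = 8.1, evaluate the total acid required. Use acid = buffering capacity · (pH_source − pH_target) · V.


acid = 2.6 · (8.1 − 5.4) · 38

266.7600 mEq


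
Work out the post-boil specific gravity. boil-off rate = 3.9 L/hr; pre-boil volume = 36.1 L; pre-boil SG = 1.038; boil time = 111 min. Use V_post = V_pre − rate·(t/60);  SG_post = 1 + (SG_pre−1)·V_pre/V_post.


V_post = 36.1 − 3.9·(111/60) = 28.8850
SG_post = 1 + (1.038 − 1)·36.1/28.8850

1.0475


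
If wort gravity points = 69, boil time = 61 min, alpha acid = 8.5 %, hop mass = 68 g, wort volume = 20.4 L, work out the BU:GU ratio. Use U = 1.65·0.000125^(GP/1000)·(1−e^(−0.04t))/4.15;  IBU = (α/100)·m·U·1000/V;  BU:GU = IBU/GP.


U = 1.65·0.000125^(69/1000)·(1−e^(−0.04·61))/4.15 = 0.1952
IBU = (8.5/100)·68·0.1952·1000/20.4 = 55.3114
BU:GU = 55.3114/69

0.8016


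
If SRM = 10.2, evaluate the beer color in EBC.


EBC = SRM · 1.97
EBC = 10.2 · 1.97

20.0940 EBC


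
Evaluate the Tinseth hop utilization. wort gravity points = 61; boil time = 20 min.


U = 1.65·0.000125^(GP/1000) · (1 − e^(−0.04·t))/4.15
bigness = 1.65·0.000125^(61/1000) = 0.9537
boil_factor = (1 − e^(−0.04·20))/4.15 = 0.1327
U = 0.9537 · 0.1327

0.1265


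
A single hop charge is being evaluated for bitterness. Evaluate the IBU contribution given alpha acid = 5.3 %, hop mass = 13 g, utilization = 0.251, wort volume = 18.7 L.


IBU = (α/100)·mass·U·1000 / V
IBU = (5.3/100)·13·0.251·1000 / 18.7

9.2481 IBU


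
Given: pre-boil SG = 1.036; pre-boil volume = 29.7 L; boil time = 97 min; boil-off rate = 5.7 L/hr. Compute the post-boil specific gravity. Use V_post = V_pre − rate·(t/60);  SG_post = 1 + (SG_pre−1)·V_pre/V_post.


V_post = 29.7 − 5.7·(97/60) = 20.4850
SG_post = 1 + (1.036 − 1)·29.7/20.4850

1.0522


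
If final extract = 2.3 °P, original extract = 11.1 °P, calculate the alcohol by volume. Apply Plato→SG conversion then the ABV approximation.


SG = 259/(259 − P);  ABV = (OG − FG)·131.25
OG = 259/(259 − 11.1) = 1.0448
FG = 259/(259 − 2.3) = 1.0090
ABV = (1.0448 − 1.0090)·131.25

4.7009 % ABV


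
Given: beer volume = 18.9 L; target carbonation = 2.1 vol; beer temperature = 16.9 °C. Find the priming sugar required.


residual = 14.695·(0.01821 + 0.09011·e^(−0.04·T));  sugar = (target − residual)·4.0·V
residual = 14.695·(0.01821 + 0.09011·e^(−0.04·16.9)) = 0.9411
sugar = (2.1 − 0.9411)·4.0·18.9

87.6106 g


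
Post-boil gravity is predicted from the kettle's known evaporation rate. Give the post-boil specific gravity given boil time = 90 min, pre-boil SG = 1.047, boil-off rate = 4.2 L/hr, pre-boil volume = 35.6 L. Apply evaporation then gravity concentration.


V_post = V_pre − rate·(t/60);  SG_post = 1 + (SG_pre−1)·V_pre/V_post
V_post = 35.6 − 4.2·(90/60) = 29.3000
SG_post = 1 + (1.047 − 1)·35.6/29.3000

1.0571


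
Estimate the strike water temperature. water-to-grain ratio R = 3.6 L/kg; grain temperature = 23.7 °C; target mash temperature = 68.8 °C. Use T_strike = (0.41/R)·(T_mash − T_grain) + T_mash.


T_strike = (0.41/3.6)·(68.8 − 23.7) + 68.8

73.9364 °C


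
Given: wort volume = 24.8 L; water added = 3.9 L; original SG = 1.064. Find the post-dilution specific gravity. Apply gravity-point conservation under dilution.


SG_new = 1 + (SG_old − 1)·V_old/(V_old + V_water)
pts = (1.064 − 1)·1000·24.8/(24.8 + 3.9) = 55.3031
SG_new = 1 + 55.3031/1000

1.0553


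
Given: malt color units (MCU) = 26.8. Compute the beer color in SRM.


SRM = 1.4922 · MCU^0.6859
SRM = 1.4922 · 26.8^0.6859

14.2359 SRM


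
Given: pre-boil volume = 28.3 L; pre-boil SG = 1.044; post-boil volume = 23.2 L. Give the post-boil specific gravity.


SG_post = 1 + (SG_pre − 1)·V_pre/V_post
pts_pre = (1.044 − 1)·1000 = 44.0000
pts_post = 44.0000·28.3/23.2 = 53.6724
SG_post = 1 + 53.6724/1000

1.0537


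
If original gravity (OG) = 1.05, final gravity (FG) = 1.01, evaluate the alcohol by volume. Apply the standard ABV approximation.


ABV = (OG − FG) · 131.25
ABV = (1.05 − 1.01) · 131.25

5.2500 % ABV


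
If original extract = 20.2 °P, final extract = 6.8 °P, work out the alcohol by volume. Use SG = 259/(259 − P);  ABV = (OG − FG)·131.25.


OG = 259/(259 − 20.2) = 1.0846
FG = 259/(259 − 6.8) = 1.0270
ABV = (1.0846 − 1.0270)·131.25

7.5635 % ABV


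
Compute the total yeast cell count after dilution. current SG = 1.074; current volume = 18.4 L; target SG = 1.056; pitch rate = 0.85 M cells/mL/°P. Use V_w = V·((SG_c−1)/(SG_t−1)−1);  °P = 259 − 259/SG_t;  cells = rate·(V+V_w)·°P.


V_w = 18.4·((1.074−1)/(1.056−1)−1) = 5.9143
V_final = 18.4 + 5.9143 = 24.3143
°P = 259 − 259/1.056 = 13.7348
cells = 0.85·24.3143·13.7348

283.8601 billion cells


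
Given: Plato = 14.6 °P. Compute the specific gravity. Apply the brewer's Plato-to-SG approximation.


SG = 259/(259 − P)
SG = 259/(259 − 14.6)

1.0597


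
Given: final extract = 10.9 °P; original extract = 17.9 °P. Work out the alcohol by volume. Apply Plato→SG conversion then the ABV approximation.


SG = 259/(259 − P);  ABV = (OG − FG)·131.25
OG = 259/(259 − 17.9) = 1.0742
FG = 259/(259 − 10.9) = 1.0439
ABV = (1.0742 − 1.0439)·131.25

3.9781 % ABV


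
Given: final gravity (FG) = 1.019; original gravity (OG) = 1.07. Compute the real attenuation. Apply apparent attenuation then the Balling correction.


AA = (OG−FG)/(OG−1)·100;  RA = AA·0.8192
AA = (1.07 − 1.019)/(1.07 − 1)·100 = 72.8571
RA = 72.8571·0.8192

59.6846 %


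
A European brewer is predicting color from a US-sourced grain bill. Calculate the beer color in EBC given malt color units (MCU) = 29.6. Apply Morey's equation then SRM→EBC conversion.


SRM = 1.4922·MCU^0.6859;  EBC = SRM·1.97
SRM = 1.4922·29.6^0.6859 = 15.2400
EBC = 15.2400·1.97

30.0229 EBC


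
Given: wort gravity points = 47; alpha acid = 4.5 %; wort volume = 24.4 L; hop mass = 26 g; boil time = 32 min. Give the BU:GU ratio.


U = 1.65·0.000125^(GP/1000)·(1−e^(−0.04t))/4.15;  IBU = (α/100)·m·U·1000/V;  BU:GU = IBU/GP
U = 1.65·0.000125^(47/1000)·(1−e^(−0.04·32))/4.15 = 0.1882
IBU = (4.5/100)·26·0.1882·1000/24.4 = 9.0220
BU:GU = 9.0220/47

0.1920


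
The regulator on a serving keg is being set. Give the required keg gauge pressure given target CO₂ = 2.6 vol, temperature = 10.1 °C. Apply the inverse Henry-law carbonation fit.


psi = vols/(0.01821 + 0.09011·e^(−0.04·T)) − 14.695
psi = 2.6/(0.01821 + 0.09011·e^(−0.04·10.1)) − 14.695

18.4804 psi


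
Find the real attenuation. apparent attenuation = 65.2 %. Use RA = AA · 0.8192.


RA = 65.2 · 0.8192

53.4118 %


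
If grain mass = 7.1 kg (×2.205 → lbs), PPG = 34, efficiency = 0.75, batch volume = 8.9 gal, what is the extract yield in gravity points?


points = lbs × PPG × eff / vol
lbs = 7.1 × 2.205 = 15.6555
points = 15.6555 × 34 × 0.75 / 8.9

44.8556 points


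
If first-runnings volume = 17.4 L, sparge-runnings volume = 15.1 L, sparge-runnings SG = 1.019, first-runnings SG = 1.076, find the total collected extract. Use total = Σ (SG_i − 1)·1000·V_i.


first = (1.076 − 1)·1000·17.4 = 1322.4000
sparge = (1.019 − 1)·1000·15.1 = 286.9000
total = 1322.4000 + 286.9000

1609.3000 gravity·L


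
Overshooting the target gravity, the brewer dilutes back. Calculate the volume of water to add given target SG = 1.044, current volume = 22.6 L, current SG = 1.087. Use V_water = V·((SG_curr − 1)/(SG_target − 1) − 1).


V_water = 22.6·((1.087 − 1)/(1.044 − 1) − 1)

22.0864 L


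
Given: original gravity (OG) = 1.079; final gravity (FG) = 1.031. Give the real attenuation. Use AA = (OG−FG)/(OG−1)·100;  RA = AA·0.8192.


AA = (1.079 − 1.031)/(1.079 − 1)·100 = 60.7595
RA = 60.7595·0.8192

49.7742 %


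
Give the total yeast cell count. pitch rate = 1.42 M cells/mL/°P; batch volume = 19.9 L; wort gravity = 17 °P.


cells (billions) = rate · V_L · °P
cells = 1.42 · 19.9 · 17

480.3860 billion cells


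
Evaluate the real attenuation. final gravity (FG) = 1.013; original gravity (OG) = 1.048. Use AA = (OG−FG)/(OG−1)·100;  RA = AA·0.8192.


AA = (1.048 − 1.013)/(1.048 − 1)·100 = 72.9167
RA = 72.9167·0.8192

59.7333 %


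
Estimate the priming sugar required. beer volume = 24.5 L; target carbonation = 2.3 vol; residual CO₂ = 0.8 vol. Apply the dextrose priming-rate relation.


sugar = (target − residual)·4.0·V
sugar = (2.3 − 0.8)·4.0·24.5

147.0000 g


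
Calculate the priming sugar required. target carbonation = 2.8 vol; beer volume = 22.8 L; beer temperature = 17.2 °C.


residual = 14.695·(0.01821 + 0.09011·e^(−0.04·T));  sugar = (target − residual)·4.0·V
residual = 14.695·(0.01821 + 0.09011·e^(−0.04·17.2)) = 0.9331
sugar = (2.8 − 0.9331)·4.0·22.8

170.2617 g


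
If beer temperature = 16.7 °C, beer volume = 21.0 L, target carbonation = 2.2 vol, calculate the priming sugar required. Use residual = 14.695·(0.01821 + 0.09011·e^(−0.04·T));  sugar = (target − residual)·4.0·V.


residual = 14.695·(0.01821 + 0.09011·e^(−0.04·16.7)) = 0.9465
sugar = (2.2 − 0.9465)·4.0·21.0

105.2907 g


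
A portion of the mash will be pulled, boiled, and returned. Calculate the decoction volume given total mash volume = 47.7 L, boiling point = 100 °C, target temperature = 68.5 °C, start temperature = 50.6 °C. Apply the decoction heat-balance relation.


V_dec = V_total·(T_target − T_start)/(T_boil − T_start)
V_dec = 47.7·(68.5 − 50.6)/(100 − 50.6)

17.2840 L


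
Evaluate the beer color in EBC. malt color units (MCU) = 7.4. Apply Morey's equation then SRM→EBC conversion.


SRM = 1.4922·MCU^0.6859;  EBC = SRM·1.97
SRM = 1.4922·7.4^0.6859 = 5.8889
EBC = 5.8889·1.97

11.6011 EBC


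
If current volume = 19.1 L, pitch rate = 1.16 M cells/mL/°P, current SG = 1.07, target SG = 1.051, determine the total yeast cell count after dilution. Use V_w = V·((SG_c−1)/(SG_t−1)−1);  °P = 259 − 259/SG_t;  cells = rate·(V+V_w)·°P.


V_w = 19.1·((1.07−1)/(1.051−1)−1) = 7.1157
V_final = 19.1 + 7.1157 = 26.2157
°P = 259 − 259/1.051 = 12.5680
cells = 1.16·26.2157·12.5680

382.1963 billion cells


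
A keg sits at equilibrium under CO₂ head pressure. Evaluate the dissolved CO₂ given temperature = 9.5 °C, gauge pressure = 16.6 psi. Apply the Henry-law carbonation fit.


vols = (P + 14.695)·(0.01821 + 0.09011·e^(−0.04·T))
vols = (16.6 + 14.695)·(0.01821 + 0.09011·e^(−0.04·9.5))

2.4984 volumes


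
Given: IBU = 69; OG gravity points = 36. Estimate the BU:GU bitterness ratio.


BU:GU = IBU / OG_points
BU:GU = 69 / 36

1.9167


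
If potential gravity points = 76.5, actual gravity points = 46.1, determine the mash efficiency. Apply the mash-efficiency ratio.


efficiency = actual / potential × 100
efficiency = 46.1 / 76.5 × 100

60.2614 %


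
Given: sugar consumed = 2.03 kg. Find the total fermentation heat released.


Q = m_sugar · 590 kJ/kg
Q = 2.03 · 590

1197.7000 kJ


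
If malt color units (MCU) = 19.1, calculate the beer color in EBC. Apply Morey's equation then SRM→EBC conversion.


SRM = 1.4922·MCU^0.6859;  EBC = SRM·1.97
SRM = 1.4922·19.1^0.6859 = 11.2846
EBC = 11.2846·1.97

22.2307 EBC


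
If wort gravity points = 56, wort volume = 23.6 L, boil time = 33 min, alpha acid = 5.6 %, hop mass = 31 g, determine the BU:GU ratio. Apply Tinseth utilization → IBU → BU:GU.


U = 1.65·0.000125^(GP/1000)·(1−e^(−0.04t))/4.15;  IBU = (α/100)·m·U·1000/V;  BU:GU = IBU/GP
U = 1.65·0.000125^(56/1000)·(1−e^(−0.04·33))/4.15 = 0.1762
IBU = (5.6/100)·31·0.1762·1000/23.6 = 12.9576
BU:GU = 12.9576/56

0.2314


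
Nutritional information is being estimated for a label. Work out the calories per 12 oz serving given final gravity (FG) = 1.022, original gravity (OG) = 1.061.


ABW = (OG−FG)·131.25·0.79/FG;  °P = 259 − 259/SG (for OG→OE and FG→AE);  RE = 0.1808·OE + 0.8192·AE;  Cal = (6.9·ABW + 4·(RE−0.1))·FG·3.55
ABW = (1.061 − 1.022)·131.25·0.79/1.022 = 3.9568
OE = 259 − 259/1.061 = 14.8907 °P
AE = 259 − 259/1.022 = 5.5753 °P
RE = 0.1808·14.8907 + 0.8192·5.5753 = 7.2596 °P
Cal = (6.9·3.9568 + 4·(7.2596−0.1))·1.022·3.55

202.9555 kcal


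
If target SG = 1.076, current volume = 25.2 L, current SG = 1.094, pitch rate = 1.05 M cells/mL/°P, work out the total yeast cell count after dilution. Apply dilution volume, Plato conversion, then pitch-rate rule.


V_w = V·((SG_c−1)/(SG_t−1)−1);  °P = 259 − 259/SG_t;  cells = rate·(V+V_w)·°P
V_w = 25.2·((1.094−1)/(1.076−1)−1) = 5.9684
V_final = 25.2 + 5.9684 = 31.1684
°P = 259 − 259/1.076 = 18.2937
cells = 1.05·31.1684·18.2937

598.6944 billion cells


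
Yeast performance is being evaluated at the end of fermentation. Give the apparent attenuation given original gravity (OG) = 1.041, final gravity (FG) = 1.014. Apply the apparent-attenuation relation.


AA = (OG − FG)/(OG − 1) · 100
AA = (1.041 − 1.014)/(1.041 − 1) · 100

65.8537 %


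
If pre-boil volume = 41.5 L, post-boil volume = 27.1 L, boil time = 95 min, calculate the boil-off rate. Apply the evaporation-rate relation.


rate = (V_pre − V_post) / (t_min/60)
rate = (41.5 − 27.1) / (95/60)

9.0947 L/hr


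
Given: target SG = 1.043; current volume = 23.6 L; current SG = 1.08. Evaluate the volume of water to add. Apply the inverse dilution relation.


V_water = V·((SG_curr − 1)/(SG_target − 1) − 1)
V_water = 23.6·((1.08 − 1)/(1.043 − 1) − 1)

20.3070 L


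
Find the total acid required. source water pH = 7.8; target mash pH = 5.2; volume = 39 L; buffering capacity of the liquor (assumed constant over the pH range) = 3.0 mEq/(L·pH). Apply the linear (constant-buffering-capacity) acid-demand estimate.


acid = buffering capacity · (pH_source − pH_target) · V
acid = 3.0 · (7.8 − 5.2) · 39

304.2000 mEq


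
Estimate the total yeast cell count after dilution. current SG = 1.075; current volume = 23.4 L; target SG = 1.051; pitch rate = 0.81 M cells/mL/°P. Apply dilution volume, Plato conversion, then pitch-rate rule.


V_w = V·((SG_c−1)/(SG_t−1)−1);  °P = 259 − 259/SG_t;  cells = rate·(V+V_w)·°P
V_w = 23.4·((1.075−1)/(1.051−1)−1) = 11.0118
V_final = 23.4 + 11.0118 = 34.4118
°P = 259 − 259/1.051 = 12.5680
cells = 0.81·34.4118·12.5680

350.3154 billion cells


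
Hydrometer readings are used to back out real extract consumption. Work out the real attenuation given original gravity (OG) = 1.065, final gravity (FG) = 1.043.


AA = (OG−FG)/(OG−1)·100;  RA = AA·0.8192
AA = (1.065 − 1.043)/(1.065 − 1)·100 = 33.8462
RA = 33.8462·0.8192

27.7268 %


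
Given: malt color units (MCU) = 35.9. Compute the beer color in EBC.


SRM = 1.4922·MCU^0.6859;  EBC = SRM·1.97
SRM = 1.4922·35.9^0.6859 = 17.3967
EBC = 17.3967·1.97

34.2715 EBC


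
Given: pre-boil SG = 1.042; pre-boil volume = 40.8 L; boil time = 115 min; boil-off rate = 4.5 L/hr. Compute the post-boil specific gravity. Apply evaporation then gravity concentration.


V_post = V_pre − rate·(t/60);  SG_post = 1 + (SG_pre−1)·V_pre/V_post
V_post = 40.8 − 4.5·(115/60) = 32.1750
SG_post = 1 + (1.042 − 1)·40.8/32.1750

1.0533


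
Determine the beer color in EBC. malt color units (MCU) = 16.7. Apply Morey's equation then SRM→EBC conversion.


SRM = 1.4922·MCU^0.6859;  EBC = SRM·1.97
SRM = 1.4922·16.7^0.6859 = 10.2917
EBC = 10.2917·1.97

20.2747 EBC


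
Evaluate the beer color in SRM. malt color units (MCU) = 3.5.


SRM = 1.4922 · MCU^0.6859
SRM = 1.4922 · 3.5^0.6859

3.5237 SRM


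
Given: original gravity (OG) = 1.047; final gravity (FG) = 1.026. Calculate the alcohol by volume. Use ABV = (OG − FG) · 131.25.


ABV = (1.047 − 1.026) · 131.25

2.7562 % ABV


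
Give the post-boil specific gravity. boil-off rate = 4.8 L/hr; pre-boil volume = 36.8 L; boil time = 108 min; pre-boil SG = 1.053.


V_post = V_pre − rate·(t/60);  SG_post = 1 + (SG_pre−1)·V_pre/V_post
V_post = 36.8 − 4.8·(108/60) = 28.1600
SG_post = 1 + (1.053 − 1)·36.8/28.1600

1.0693


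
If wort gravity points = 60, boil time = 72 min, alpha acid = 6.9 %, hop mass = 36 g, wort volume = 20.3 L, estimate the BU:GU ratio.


U = 1.65·0.000125^(GP/1000)·(1−e^(−0.04t))/4.15;  IBU = (α/100)·m·U·1000/V;  BU:GU = IBU/GP
U = 1.65·0.000125^(60/1000)·(1−e^(−0.04·72))/4.15 = 0.2189
IBU = (6.9/100)·36·0.2189·1000/20.3 = 26.7803
BU:GU = 26.7803/60

0.4463


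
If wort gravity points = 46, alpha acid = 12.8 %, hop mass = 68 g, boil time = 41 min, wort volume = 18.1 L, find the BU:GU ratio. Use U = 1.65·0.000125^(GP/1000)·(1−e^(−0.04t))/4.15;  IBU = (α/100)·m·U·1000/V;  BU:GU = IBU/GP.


U = 1.65·0.000125^(46/1000)·(1−e^(−0.04·41))/4.15 = 0.2120
IBU = (12.8/100)·68·0.2120·1000/18.1 = 101.9248
BU:GU = 101.9248/46

2.2158


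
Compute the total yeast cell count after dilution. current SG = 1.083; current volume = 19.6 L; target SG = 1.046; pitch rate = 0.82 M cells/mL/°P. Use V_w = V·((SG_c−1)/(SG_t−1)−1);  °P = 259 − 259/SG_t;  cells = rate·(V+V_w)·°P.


V_w = 19.6·((1.083−1)/(1.046−1)−1) = 15.7652
V_final = 19.6 + 15.7652 = 35.3652
°P = 259 − 259/1.046 = 11.3901
cells = 0.82·35.3652·11.3901

330.3057 billion cells


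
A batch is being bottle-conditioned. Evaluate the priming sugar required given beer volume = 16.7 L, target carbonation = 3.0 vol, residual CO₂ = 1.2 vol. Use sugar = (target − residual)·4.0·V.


sugar = (3.0 − 1.2)·4.0·16.7

120.2400 g


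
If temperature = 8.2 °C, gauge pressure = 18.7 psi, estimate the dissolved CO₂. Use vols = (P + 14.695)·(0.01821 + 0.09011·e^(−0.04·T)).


vols = (18.7 + 14.695)·(0.01821 + 0.09011·e^(−0.04·8.2))

2.7759 volumes


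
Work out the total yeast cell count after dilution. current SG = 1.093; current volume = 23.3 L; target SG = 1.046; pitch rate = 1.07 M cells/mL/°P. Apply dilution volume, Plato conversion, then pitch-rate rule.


V_w = V·((SG_c−1)/(SG_t−1)−1);  °P = 259 − 259/SG_t;  cells = rate·(V+V_w)·°P
V_w = 23.3·((1.093−1)/(1.046−1)−1) = 23.8065
V_final = 23.3 + 23.8065 = 47.1065
°P = 259 − 259/1.046 = 11.3901
cells = 1.07·47.1065·11.3901

574.1042 billion cells


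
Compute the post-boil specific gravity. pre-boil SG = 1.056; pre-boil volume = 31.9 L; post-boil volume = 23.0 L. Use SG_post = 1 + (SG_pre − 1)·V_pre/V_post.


pts_pre = (1.056 − 1)·1000 = 56.0000
pts_post = 56.0000·31.9/23.0 = 77.6696
SG_post = 1 + 77.6696/1000

1.0777


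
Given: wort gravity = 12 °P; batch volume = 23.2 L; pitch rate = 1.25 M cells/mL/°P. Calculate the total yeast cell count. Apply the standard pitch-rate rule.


cells (billions) = rate · V_L · °P
cells = 1.25 · 23.2 · 12

348.0000 billion cells


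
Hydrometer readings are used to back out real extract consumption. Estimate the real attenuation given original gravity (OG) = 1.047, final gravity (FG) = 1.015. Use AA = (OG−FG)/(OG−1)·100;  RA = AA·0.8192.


AA = (1.047 − 1.015)/(1.047 − 1)·100 = 68.0851
RA = 68.0851·0.8192

55.7753 %


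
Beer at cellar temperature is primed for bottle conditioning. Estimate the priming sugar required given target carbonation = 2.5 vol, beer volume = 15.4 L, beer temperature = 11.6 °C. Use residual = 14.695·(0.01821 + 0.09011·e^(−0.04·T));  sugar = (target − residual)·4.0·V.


residual = 14.695·(0.01821 + 0.09011·e^(−0.04·11.6)) = 1.1002
sugar = (2.5 − 1.1002)·4.0·15.4

86.2287 g


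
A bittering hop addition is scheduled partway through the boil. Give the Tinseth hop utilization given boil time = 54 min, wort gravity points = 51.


U = 1.65·0.000125^(GP/1000) · (1 − e^(−0.04·t))/4.15
bigness = 1.65·0.000125^(51/1000) = 1.0433
boil_factor = (1 − e^(−0.04·54))/4.15 = 0.2132
U = 1.0433 · 0.2132

0.2224


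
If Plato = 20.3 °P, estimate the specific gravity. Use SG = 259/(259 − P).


SG = 259/(259 − 20.3)

1.0850


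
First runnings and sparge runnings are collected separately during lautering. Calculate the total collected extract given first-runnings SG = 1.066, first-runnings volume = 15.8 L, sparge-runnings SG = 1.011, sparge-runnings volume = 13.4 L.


total = Σ (SG_i − 1)·1000·V_i
first = (1.066 − 1)·1000·15.8 = 1042.8000
sparge = (1.011 − 1)·1000·13.4 = 147.4000
total = 1042.8000 + 147.4000

1190.2000 gravity·L


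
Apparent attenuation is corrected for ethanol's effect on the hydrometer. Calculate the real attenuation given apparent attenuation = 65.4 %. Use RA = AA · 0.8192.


RA = 65.4 · 0.8192

53.5757 %


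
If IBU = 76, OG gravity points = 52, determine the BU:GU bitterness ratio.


BU:GU = IBU / OG_points
BU:GU = 76 / 52

1.4615


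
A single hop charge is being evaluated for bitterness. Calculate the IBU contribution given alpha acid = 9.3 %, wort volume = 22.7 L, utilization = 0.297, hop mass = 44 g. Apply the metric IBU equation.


IBU = (α/100)·mass·U·1000 / V
IBU = (9.3/100)·44·0.297·1000 / 22.7

53.5385 IBU


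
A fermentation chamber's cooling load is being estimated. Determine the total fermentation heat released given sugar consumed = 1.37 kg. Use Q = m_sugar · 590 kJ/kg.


Q = 1.37 · 590

808.3000 kJ


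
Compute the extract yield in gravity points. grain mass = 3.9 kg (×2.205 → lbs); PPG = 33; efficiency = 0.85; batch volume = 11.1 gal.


points = lbs × PPG × eff / vol
lbs = 3.9 × 2.205 = 8.5995
points = 8.5995 × 33 × 0.85 / 11.1

21.7312 points


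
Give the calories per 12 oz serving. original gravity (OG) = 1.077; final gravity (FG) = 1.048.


ABW = (OG−FG)·131.25·0.79/FG;  °P = 259 − 259/SG (for OG→OE and FG→AE);  RE = 0.1808·OE + 0.8192·AE;  Cal = (6.9·ABW + 4·(RE−0.1))·FG·3.55
ABW = (1.077 − 1.048)·131.25·0.79/1.048 = 2.8692
OE = 259 − 259/1.077 = 18.5172 °P
AE = 259 − 259/1.048 = 11.8626 °P
RE = 0.1808·18.5172 + 0.8192·11.8626 = 13.0657 °P
Cal = (6.9·2.8692 + 4·(13.0657−0.1))·1.048·3.55

266.6059 kcal


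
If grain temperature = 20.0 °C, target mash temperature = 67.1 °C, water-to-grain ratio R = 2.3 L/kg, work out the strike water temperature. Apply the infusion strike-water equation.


T_strike = (0.41/R)·(T_mash − T_grain) + T_mash
T_strike = (0.41/2.3)·(67.1 − 20.0) + 67.1

75.4961 °C


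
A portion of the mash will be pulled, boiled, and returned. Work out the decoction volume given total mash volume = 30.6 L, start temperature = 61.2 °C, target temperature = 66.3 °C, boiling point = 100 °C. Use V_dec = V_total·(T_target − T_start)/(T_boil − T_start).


V_dec = 30.6·(66.3 − 61.2)/(100 − 61.2)

4.0222 L


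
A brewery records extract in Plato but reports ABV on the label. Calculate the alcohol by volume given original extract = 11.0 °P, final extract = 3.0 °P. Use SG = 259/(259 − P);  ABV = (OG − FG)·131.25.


OG = 259/(259 − 11.0) = 1.0444
FG = 259/(259 − 3.0) = 1.0117
ABV = (1.0444 − 1.0117)·131.25

4.2835 % ABV


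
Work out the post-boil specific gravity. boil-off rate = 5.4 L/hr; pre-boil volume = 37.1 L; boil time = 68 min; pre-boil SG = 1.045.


V_post = V_pre − rate·(t/60);  SG_post = 1 + (SG_pre−1)·V_pre/V_post
V_post = 37.1 − 5.4·(68/60) = 30.9800
SG_post = 1 + (1.045 − 1)·37.1/30.9800

1.0539


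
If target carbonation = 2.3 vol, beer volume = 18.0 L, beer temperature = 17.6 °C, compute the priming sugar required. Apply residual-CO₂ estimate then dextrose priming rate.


residual = 14.695·(0.01821 + 0.09011·e^(−0.04·T));  sugar = (target − residual)·4.0·V
residual = 14.695·(0.01821 + 0.09011·e^(−0.04·17.6)) = 0.9225
sugar = (2.3 − 0.9225)·4.0·18.0

99.1777 g


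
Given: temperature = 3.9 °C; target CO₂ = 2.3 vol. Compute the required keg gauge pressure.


psi = vols/(0.01821 + 0.09011·e^(−0.04·T)) − 14.695
psi = 2.3/(0.01821 + 0.09011·e^(−0.04·3.9)) − 14.695

9.4382 psi
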